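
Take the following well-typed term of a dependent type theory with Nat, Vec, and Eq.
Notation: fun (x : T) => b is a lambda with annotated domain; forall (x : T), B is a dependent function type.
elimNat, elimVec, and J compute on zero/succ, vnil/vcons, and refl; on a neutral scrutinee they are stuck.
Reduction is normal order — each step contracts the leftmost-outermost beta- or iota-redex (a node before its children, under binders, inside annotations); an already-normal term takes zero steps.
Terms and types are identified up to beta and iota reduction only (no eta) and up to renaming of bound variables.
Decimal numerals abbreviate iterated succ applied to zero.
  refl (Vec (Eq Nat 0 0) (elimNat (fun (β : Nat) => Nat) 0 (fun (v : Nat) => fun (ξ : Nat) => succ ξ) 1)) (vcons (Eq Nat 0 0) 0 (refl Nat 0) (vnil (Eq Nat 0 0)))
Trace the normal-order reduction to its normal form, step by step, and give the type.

normal-order reduction:
  refl (Vec (Eq Nat 0 0) (elimNat (fun (β : Nat) => Nat) 0 (fun (v : Nat) => fun (ξ : Nat) => succ ξ) 1)) (vcons (Eq Nat 0 0) 0 (refl Nat 0) (vnil (Eq Nat 0 0)))
  ~> refl (Vec (Eq Nat 0 0) ((fun (β : Nat) => fun (v : Nat) => succ v) 0 (elimNat (fun (ξ : Nat) => Nat) 0 (fun (n : Nat) => fun (b : Nat) => succ b) 0))) (vcons (Eq Nat 0 0) 0 (refl Nat 0) (vnil (Eq Nat 0 0)))
  ~> refl (Vec (Eq Nat 0 0) ((fun (β : Nat) => succ β) (elimNat (fun (v : Nat) => Nat) 0 (fun (ξ : Nat) => fun (n : Nat) => succ n) 0))) (vcons (Eq Nat 0 0) 0 (refl Nat 0) (vnil (Eq Nat 0 0)))
  ~> refl (Vec (Eq Nat 0 0) (succ (elimNat (fun (β : Nat) => Nat) 0 (fun (v : Nat) => fun (ξ : Nat) => succ ξ) 0))) (vcons (Eq Nat 0 0) 0 (refl Nat 0) (vnil (Eq Nat 0 0)))
  ~> refl (Vec (Eq Nat 0 0) 1) (vcons (Eq Nat 0 0) 0 (refl Nat 0) (vnil (Eq Nat 0 0)))
type:
  Eq (Vec (Eq Nat 0 0) 1) (vcons (Eq Nat 0 0) 0 (refl Nat 0) (vnil (Eq Nat 0 0))) (vcons (Eq Nat 0 0) 0 (refl Nat 0) (vnil (Eq Nat 0 0)))


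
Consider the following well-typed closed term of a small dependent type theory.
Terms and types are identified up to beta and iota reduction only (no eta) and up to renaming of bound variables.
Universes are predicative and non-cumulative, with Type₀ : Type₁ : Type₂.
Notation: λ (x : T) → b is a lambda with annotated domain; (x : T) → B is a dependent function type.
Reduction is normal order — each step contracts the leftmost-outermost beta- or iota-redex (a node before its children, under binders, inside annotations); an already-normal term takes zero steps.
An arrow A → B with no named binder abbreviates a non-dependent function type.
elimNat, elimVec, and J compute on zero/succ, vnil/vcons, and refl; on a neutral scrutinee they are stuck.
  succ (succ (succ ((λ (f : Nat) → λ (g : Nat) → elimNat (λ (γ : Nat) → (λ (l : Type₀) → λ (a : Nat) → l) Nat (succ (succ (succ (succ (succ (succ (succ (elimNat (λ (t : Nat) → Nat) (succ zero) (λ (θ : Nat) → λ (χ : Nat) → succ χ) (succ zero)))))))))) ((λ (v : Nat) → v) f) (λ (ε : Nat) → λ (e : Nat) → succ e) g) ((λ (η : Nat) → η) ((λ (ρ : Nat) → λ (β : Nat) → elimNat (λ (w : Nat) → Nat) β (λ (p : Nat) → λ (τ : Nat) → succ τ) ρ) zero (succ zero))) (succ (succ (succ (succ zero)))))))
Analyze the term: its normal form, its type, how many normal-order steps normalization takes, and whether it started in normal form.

reduced normal form:
  succ (succ (succ (succ (succ (succ (succ (succ zero)))))))
inferred type:
  Nat
reduction steps (normal order): 20
already normal: no
first contracted redex: a beta-redex


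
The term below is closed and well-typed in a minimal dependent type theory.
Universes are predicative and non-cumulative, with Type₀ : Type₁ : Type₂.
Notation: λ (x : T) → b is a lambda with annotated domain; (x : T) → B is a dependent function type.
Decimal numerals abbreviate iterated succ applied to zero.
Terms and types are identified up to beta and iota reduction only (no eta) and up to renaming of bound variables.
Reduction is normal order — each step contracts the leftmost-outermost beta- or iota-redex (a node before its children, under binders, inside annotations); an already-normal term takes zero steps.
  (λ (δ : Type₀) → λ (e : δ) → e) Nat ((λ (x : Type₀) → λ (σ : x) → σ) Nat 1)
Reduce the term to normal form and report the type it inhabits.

normal form:
  1
the term's type:
  Nat


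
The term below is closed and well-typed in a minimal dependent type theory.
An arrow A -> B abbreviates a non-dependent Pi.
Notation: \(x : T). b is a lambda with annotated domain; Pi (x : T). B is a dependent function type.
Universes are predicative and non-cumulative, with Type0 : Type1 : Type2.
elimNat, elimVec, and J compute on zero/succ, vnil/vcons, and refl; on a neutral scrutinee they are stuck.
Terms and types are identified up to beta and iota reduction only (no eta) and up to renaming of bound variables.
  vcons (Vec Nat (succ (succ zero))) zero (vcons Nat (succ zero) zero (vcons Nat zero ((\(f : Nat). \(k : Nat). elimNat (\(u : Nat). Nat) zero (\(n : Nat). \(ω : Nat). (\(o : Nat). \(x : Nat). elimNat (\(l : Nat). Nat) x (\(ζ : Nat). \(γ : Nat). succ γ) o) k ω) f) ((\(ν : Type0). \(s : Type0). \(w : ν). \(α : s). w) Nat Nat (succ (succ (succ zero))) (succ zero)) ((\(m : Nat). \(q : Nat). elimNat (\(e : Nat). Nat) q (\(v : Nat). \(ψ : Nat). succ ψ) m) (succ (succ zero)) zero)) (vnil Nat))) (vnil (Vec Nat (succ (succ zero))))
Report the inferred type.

type:
  Vec (Vec Nat (succ (succ zero))) (succ zero)


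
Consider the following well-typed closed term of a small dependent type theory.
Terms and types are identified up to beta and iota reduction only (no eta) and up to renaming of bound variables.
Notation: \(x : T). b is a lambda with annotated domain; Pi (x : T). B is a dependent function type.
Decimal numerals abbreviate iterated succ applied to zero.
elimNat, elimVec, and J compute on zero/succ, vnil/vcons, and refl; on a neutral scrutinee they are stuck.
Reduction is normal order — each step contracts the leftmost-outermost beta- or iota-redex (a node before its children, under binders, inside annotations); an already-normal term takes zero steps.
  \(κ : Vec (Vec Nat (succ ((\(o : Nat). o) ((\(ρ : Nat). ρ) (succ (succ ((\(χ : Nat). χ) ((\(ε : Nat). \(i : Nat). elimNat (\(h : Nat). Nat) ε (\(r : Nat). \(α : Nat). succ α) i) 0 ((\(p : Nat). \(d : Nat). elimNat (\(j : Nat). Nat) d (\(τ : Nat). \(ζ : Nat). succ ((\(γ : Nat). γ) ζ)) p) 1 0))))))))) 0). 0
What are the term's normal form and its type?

reduced normal form:
  \(κ : Vec (Vec Nat 4) 0). 0
inferred type:
  Pi (κ : Vec (Vec Nat 4) 0). Nat


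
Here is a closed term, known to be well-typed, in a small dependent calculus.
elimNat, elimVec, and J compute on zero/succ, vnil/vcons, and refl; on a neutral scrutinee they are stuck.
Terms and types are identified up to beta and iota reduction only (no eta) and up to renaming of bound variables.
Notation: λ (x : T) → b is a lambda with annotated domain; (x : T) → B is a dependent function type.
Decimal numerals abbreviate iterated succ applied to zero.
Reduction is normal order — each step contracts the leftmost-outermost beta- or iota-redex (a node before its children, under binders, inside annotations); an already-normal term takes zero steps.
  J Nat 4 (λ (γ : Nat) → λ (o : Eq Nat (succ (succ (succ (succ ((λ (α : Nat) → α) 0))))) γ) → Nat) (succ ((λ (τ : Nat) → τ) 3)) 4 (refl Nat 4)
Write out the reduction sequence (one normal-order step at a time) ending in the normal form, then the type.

reduction (normal order):
  J Nat 4 (λ (γ : Nat) → λ (o : Eq Nat (succ (succ (succ (succ ((λ (α : Nat) → α) 0))))) γ) → Nat) (succ ((λ (τ : Nat) → τ) 3)) 4 (refl Nat 4)
  ~> succ ((λ (γ : Nat) → γ) 3)
  ~> 4
inferred type:
  Nat


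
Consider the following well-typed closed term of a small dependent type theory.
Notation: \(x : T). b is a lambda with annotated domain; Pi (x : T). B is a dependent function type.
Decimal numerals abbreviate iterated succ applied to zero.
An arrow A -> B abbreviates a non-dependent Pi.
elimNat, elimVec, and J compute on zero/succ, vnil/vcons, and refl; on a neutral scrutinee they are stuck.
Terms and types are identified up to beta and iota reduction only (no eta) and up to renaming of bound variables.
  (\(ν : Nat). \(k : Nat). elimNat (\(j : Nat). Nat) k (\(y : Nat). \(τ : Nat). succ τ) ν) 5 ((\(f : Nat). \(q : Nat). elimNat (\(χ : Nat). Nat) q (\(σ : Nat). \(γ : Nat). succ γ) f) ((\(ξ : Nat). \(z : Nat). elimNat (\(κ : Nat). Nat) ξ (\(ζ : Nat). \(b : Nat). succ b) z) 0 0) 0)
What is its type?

inferred type:
  Nat


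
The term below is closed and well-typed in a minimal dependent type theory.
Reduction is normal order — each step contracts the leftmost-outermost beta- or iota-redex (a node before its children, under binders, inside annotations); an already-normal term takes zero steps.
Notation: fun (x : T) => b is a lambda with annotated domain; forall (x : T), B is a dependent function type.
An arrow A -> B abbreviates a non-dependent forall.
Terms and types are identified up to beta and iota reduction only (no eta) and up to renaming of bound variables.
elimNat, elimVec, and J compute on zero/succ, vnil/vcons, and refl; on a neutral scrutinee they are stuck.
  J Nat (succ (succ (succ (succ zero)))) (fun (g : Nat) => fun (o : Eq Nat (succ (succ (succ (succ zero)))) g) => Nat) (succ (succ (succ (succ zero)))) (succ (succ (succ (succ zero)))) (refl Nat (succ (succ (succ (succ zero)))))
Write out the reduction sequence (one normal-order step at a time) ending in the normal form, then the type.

normal-order reduction sequence:
  J Nat (succ (succ (succ (succ zero)))) (fun (g : Nat) => fun (o : Eq Nat (succ (succ (succ (succ zero)))) g) => Nat) (succ (succ (succ (succ zero)))) (succ (succ (succ (succ zero)))) (refl Nat (succ (succ (succ (succ zero)))))
  ~> succ (succ (succ (succ zero)))
type:
  Nat


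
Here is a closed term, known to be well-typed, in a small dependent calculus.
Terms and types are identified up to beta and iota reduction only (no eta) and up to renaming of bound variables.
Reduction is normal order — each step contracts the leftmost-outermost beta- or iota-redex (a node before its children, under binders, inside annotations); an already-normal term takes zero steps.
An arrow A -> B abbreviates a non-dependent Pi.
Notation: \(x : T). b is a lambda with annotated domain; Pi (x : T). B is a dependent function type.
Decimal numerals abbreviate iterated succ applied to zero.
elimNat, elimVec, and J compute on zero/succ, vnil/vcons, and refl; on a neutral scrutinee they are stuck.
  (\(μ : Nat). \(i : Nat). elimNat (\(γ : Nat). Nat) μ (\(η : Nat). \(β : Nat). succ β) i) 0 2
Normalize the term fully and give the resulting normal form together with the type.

normal form:
  2
type:
  Nat
observation: 9 normal-order steps normalize the term, beginning with a beta-redex.


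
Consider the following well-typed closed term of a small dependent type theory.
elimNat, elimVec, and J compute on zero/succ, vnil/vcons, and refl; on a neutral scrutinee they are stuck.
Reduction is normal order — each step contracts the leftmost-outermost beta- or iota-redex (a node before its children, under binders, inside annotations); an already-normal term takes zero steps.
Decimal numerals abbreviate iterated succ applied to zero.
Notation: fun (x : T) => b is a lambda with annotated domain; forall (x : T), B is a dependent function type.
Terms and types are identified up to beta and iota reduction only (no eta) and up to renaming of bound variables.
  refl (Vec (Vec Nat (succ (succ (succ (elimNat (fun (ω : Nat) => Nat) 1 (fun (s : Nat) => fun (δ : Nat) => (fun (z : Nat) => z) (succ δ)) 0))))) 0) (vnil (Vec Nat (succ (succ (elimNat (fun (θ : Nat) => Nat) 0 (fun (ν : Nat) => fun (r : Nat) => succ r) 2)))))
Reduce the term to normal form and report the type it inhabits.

reduced normal form:
  refl (Vec (Vec Nat 4) 0) (vnil (Vec Nat 4))
the term's type:
  Eq (Vec (Vec Nat 4) 0) (vnil (Vec Nat 4)) (vnil (Vec Nat 4))
observation: the leftmost-outermost redex is an elimNat iota-redex, and normalization takes 8 steps.


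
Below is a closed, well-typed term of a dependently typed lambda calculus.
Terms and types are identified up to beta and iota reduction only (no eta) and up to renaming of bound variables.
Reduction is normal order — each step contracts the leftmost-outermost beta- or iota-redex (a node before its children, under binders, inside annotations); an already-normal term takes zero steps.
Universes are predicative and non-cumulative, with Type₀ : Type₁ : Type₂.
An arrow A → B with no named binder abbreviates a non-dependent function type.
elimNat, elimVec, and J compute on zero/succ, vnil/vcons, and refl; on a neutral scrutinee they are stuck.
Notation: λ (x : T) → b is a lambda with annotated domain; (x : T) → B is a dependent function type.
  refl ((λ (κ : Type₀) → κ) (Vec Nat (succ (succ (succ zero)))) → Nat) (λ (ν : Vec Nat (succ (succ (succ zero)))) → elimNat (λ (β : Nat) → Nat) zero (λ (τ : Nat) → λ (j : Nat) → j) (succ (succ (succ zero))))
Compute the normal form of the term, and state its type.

reduced normal form:
  refl (Vec Nat (succ (succ (succ zero))) → Nat) (λ (κ : Vec Nat (succ (succ (succ zero)))) → zero)
inferred type:
  Eq (Vec Nat (succ (succ (succ zero))) → Nat) (λ (κ : Vec Nat (succ (succ (succ zero)))) → zero) (λ (ν : Vec Nat (succ (succ (succ zero)))) → zero)
observation: the term reaches its normal form after 11 normal-order steps.


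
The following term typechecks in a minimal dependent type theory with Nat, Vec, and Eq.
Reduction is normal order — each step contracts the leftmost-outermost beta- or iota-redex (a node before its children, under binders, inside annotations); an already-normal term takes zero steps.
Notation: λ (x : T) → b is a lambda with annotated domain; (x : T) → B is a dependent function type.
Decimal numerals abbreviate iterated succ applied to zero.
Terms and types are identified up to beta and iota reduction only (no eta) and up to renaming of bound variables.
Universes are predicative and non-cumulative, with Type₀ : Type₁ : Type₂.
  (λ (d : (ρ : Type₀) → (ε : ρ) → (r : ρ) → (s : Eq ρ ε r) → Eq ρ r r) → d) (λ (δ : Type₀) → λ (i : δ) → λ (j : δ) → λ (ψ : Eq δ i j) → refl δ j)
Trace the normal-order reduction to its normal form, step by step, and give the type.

normal-order reduction:
  (λ (d : (ρ : Type₀) → (ε : ρ) → (r : ρ) → (s : Eq ρ ε r) → Eq ρ r r) → d) (λ (δ : Type₀) → λ (i : δ) → λ (j : δ) → λ (ψ : Eq δ i j) → refl δ j)
  ~> λ (d : Type₀) → λ (ρ : d) → λ (ε : d) → λ (r : Eq d ρ ε) → refl d ε
type:
  (d : Type₀) → (ρ : d) → (ε : d) → (r : Eq d ρ ε) → Eq d ε ε


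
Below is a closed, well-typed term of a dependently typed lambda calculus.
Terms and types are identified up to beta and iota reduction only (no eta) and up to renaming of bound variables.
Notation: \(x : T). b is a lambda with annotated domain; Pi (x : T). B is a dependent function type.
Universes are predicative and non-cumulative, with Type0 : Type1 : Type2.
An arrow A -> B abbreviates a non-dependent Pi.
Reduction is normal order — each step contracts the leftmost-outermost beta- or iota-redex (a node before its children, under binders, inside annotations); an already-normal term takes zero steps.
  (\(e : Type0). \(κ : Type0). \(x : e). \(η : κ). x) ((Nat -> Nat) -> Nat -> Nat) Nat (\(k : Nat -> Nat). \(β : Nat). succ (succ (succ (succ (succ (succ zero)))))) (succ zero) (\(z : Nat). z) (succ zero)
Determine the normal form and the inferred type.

normal form:
  succ (succ (succ (succ (succ (succ zero)))))
type:
  Nat


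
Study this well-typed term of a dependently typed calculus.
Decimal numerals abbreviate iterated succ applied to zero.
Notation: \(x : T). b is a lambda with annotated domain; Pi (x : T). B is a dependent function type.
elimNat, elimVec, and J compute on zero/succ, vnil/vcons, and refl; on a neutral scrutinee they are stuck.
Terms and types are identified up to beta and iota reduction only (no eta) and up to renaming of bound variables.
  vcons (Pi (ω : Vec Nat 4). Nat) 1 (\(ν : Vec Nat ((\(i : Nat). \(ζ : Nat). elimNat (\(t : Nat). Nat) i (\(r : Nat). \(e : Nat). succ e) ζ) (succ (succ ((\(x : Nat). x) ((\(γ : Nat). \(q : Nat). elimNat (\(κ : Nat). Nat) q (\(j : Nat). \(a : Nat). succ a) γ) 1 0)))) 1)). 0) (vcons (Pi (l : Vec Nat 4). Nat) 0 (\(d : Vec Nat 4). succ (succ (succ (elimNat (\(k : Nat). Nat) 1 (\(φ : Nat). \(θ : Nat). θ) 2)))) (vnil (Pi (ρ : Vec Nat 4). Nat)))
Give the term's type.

type:
  Vec (Pi (ω : Vec Nat 4). Nat) 2


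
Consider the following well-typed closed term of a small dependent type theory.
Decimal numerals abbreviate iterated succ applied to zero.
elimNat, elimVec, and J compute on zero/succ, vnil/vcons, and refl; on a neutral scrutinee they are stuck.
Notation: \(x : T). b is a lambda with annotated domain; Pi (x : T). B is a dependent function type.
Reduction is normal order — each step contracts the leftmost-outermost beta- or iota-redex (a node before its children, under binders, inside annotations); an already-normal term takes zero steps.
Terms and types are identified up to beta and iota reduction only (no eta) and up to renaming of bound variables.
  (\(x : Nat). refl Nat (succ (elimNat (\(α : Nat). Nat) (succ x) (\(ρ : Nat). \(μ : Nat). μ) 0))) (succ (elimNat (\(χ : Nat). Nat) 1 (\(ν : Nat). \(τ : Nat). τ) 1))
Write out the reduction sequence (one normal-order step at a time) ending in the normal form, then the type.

normal-order reduction sequence:
  (\(x : Nat). refl Nat (succ (elimNat (\(α : Nat). Nat) (succ x) (\(ρ : Nat). \(μ : Nat). μ) 0))) (succ (elimNat (\(χ : Nat). Nat) 1 (\(ν : Nat). \(τ : Nat). τ) 1))
  ~> refl Nat (succ (elimNat (\(x : Nat). Nat) (succ (succ (elimNat (\(α : Nat). Nat) 1 (\(ρ : Nat). \(μ : Nat). μ) 1))) (\(χ : Nat). \(ν : Nat). ν) 0))
  ~> refl Nat (succ (succ (succ (elimNat (\(x : Nat). Nat) 1 (\(α : Nat). \(ρ : Nat). ρ) 1))))
  ~> refl Nat (succ (succ (succ ((\(x : Nat). \(α : Nat). α) 0 (elimNat (\(ρ : Nat). Nat) 1 (\(μ : Nat). \(χ : Nat). χ) 0)))))
  ~> refl Nat (succ (succ (succ ((\(x : Nat). x) (elimNat (\(α : Nat). Nat) 1 (\(ρ : Nat). \(μ : Nat). μ) 0)))))
  ~> refl Nat (succ (succ (succ (elimNat (\(x : Nat). Nat) 1 (\(α : Nat). \(ρ : Nat). ρ) 0))))
  ~> refl Nat 4
inferred type:
  Eq Nat 4 4


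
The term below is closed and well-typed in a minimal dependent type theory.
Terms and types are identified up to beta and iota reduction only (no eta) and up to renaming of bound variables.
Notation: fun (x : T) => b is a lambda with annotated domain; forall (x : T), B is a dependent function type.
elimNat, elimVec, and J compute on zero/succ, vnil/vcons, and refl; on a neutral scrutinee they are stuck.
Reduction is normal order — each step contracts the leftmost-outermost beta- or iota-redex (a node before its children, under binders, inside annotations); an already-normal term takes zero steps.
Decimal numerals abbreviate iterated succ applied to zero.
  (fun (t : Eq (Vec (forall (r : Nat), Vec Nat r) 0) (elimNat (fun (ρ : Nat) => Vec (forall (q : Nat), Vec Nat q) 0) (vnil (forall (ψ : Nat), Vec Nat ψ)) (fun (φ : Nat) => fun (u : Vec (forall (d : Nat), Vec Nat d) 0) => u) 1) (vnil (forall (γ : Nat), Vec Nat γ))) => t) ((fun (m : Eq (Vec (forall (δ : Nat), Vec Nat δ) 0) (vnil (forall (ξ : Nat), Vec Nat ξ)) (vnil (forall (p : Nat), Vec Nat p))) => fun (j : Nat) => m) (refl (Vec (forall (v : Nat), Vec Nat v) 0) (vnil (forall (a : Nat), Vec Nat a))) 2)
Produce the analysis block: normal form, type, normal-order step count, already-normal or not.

resulting normal form:
  refl (Vec (forall (t : Nat), Vec Nat t) 0) (vnil (forall (r : Nat), Vec Nat r))
type:
  Eq (Vec (forall (t : Nat), Vec Nat t) 0) (vnil (forall (r : Nat), Vec Nat r)) (vnil (forall (ρ : Nat), Vec Nat ρ))
reduction steps (normal order): 3
already normal: no
first redex: a beta-redex


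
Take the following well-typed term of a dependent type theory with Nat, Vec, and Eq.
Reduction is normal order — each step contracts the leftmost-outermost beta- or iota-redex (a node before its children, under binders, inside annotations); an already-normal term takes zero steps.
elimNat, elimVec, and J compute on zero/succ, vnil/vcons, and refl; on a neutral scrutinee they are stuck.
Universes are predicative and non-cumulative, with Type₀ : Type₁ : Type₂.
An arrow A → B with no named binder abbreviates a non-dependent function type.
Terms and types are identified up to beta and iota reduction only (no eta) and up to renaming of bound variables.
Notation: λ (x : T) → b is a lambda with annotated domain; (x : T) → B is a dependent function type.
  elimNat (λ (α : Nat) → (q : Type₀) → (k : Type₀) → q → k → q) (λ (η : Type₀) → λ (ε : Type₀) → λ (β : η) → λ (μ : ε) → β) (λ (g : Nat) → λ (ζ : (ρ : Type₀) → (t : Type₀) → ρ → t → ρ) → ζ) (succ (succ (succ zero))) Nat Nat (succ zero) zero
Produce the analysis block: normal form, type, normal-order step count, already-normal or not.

resulting normal form:
  succ zero
inferred type:
  Nat
steps to reach normal form (normal order): 14
term was already normal: no
first contracted redex: an elimNat iota-redex


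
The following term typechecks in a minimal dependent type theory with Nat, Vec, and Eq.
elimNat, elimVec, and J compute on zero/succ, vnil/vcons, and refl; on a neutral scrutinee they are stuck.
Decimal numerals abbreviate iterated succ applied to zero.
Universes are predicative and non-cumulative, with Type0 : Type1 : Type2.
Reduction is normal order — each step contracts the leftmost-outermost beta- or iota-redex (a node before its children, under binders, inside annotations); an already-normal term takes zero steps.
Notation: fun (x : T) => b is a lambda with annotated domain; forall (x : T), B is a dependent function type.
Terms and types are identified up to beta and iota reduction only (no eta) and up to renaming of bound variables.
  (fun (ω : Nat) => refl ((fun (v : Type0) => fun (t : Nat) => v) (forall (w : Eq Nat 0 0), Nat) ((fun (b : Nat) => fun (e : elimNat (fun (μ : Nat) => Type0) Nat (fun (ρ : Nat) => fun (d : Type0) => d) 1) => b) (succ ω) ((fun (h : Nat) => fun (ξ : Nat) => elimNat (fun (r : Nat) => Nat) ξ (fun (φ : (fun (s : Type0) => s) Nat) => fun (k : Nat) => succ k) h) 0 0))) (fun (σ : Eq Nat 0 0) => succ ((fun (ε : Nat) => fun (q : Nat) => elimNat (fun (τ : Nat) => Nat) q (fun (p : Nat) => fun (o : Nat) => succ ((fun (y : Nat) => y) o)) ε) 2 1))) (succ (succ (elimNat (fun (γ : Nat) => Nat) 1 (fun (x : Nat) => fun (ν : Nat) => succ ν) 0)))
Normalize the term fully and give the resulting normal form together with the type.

resulting normal form:
  refl (forall (ω : Eq Nat 0 0), Nat) (fun (v : Eq Nat 0 0) => 4)
the term's type:
  Eq (forall (ω : Eq Nat 0 0), Nat) (fun (v : Eq Nat 0 0) => 4) (fun (t : Eq Nat 0 0) => 4)
observation: the first redex contracted is a beta-redex; the normal form is reached in 14 normal-order steps.


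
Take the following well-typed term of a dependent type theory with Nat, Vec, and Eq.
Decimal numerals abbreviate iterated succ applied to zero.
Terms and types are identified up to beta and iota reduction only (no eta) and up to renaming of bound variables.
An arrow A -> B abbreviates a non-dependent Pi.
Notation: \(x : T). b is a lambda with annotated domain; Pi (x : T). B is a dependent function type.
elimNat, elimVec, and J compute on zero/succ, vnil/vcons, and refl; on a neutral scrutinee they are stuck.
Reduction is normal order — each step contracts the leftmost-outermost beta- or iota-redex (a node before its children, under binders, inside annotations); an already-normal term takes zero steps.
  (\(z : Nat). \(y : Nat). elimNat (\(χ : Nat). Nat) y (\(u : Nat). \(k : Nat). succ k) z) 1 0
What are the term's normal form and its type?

reduced normal form:
  1
type:
  Nat
observation: normalization takes exactly 6 steps under the normal-order strategy.


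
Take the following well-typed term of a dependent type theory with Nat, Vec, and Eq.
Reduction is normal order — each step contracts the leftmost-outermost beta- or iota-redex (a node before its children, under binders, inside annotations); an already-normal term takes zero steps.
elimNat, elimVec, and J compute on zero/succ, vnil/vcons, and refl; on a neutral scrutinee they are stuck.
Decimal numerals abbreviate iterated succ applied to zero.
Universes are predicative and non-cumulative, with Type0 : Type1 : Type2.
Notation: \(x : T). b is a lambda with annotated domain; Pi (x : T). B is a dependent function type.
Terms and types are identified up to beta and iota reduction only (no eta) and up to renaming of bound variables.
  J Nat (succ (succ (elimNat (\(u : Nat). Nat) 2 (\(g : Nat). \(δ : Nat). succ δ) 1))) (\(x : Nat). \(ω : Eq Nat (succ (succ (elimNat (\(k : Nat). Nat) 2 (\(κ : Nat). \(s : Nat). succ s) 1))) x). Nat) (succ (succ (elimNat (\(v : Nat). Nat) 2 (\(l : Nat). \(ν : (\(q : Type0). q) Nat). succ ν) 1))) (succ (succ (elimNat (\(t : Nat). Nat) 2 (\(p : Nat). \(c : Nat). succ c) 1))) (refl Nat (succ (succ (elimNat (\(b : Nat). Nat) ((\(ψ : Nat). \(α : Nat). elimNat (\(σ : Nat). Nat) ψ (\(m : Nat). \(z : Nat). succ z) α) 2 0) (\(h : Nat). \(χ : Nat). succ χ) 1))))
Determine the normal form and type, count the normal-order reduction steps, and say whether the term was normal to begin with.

normal form:
  5
type:
  Nat
steps to reach normal form (normal order): 5
term was already normal: no
first redex: a J iota-redex


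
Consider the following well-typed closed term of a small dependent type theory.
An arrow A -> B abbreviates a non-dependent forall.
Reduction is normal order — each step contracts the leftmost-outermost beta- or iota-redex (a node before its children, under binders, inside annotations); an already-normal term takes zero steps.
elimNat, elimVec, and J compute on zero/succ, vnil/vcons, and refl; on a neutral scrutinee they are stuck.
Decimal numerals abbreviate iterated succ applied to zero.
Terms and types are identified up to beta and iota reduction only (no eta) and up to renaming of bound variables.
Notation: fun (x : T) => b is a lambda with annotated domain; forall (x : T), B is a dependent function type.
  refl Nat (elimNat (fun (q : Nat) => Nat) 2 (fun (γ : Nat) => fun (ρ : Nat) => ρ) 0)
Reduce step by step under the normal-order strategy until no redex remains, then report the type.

normal-order reduction sequence:
  refl Nat (elimNat (fun (q : Nat) => Nat) 2 (fun (γ : Nat) => fun (ρ : Nat) => ρ) 0)
  ~> refl Nat 2
the term's type:
  Eq Nat 2 2


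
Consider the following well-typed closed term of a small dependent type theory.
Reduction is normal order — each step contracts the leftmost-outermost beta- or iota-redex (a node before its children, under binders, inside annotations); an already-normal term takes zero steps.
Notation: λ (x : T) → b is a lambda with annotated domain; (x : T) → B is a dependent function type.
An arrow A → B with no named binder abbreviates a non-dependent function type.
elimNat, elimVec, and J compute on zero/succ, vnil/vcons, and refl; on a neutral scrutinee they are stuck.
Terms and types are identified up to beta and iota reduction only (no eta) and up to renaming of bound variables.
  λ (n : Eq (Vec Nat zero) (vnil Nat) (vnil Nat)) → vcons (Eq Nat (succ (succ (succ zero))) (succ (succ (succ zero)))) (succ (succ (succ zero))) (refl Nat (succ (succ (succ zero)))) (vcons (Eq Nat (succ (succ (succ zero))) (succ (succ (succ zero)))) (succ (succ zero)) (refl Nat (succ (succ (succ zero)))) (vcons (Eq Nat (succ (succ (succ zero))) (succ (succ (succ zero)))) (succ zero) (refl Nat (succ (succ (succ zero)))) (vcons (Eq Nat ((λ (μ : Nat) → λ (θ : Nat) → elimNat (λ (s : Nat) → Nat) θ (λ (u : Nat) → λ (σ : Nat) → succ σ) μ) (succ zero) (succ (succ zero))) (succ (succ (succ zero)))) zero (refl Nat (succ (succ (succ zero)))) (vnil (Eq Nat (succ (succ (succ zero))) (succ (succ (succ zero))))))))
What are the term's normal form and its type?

reduced normal form:
  λ (n : Eq (Vec Nat zero) (vnil Nat) (vnil Nat)) → vcons (Eq Nat (succ (succ (succ zero))) (succ (succ (succ zero)))) (succ (succ (succ zero))) (refl Nat (succ (succ (succ zero)))) (vcons (Eq Nat (succ (succ (succ zero))) (succ (succ (succ zero)))) (succ (succ zero)) (refl Nat (succ (succ (succ zero)))) (vcons (Eq Nat (succ (succ (succ zero))) (succ (succ (succ zero)))) (succ zero) (refl Nat (succ (succ (succ zero)))) (vcons (Eq Nat (succ (succ (succ zero))) (succ (succ (succ zero)))) zero (refl Nat (succ (succ (succ zero)))) (vnil (Eq Nat (succ (succ (succ zero))) (succ (succ (succ zero))))))))
the term's type:
  Eq (Vec Nat zero) (vnil Nat) (vnil Nat) → Vec (Eq Nat (succ (succ (succ zero))) (succ (succ (succ zero)))) (succ (succ (succ (succ zero))))
observation: 6 normal-order steps normalize the term, beginning with a beta-redex.


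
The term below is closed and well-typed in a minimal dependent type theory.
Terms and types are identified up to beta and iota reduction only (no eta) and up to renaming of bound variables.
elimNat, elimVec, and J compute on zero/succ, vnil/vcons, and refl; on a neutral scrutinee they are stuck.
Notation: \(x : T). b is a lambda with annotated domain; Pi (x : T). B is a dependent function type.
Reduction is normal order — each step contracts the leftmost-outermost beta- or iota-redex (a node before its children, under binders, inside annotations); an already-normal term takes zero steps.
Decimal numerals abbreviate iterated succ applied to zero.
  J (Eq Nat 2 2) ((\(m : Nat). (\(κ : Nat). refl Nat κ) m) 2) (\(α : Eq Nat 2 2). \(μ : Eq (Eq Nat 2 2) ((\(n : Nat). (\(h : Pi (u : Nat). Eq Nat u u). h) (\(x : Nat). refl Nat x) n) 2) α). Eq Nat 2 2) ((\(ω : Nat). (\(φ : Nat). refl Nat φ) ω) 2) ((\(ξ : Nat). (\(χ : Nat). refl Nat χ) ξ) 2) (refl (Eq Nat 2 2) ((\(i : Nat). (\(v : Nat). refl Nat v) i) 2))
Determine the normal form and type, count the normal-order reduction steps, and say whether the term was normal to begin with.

normal form:
  refl Nat 2
type:
  Eq Nat 2 2
reduction steps (normal order): 3
already normal: no
first redex: a J iota-redex


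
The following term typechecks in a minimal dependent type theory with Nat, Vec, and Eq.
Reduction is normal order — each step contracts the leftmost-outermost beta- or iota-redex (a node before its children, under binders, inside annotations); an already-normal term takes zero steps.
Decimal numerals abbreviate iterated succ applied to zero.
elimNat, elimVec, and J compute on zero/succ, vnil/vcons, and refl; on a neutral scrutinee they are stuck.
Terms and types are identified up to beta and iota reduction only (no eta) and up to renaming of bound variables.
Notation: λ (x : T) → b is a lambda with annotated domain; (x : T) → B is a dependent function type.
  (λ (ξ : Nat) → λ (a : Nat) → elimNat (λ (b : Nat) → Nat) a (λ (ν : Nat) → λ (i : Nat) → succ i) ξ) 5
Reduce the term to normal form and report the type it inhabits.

resulting normal form:
  λ (ξ : Nat) → succ (succ (succ (succ (succ ξ))))
the term's type:
  (ξ : Nat) → Nat


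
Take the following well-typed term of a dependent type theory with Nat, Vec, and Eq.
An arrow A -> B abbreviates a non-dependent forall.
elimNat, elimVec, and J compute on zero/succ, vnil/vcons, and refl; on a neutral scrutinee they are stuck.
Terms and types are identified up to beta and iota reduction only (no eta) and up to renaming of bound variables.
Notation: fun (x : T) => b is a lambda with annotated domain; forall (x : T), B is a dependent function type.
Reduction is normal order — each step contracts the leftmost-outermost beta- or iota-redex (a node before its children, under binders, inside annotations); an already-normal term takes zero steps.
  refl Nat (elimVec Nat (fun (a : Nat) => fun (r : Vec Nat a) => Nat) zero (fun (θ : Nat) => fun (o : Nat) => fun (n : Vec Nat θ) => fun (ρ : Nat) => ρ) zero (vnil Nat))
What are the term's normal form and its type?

reduced normal form:
  refl Nat zero
inferred type:
  Eq Nat zero zero


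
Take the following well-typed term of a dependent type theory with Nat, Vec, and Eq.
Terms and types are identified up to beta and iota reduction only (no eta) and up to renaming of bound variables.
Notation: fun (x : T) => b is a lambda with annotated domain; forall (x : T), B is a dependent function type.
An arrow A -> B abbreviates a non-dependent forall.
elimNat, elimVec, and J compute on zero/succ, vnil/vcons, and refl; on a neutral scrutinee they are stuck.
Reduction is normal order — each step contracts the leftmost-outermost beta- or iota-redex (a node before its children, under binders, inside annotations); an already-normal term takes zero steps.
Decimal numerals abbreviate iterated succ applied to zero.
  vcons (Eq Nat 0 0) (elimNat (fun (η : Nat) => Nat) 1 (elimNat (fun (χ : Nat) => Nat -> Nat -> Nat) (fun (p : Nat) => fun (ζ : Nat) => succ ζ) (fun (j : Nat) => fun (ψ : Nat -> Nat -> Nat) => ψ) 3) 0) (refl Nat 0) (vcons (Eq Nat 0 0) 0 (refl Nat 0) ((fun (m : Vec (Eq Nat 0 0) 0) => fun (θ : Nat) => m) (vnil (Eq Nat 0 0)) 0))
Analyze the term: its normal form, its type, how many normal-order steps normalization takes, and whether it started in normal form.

reduced normal form:
  vcons (Eq Nat 0 0) 1 (refl Nat 0) (vcons (Eq Nat 0 0) 0 (refl Nat 0) (vnil (Eq Nat 0 0)))
type:
  Vec (Eq Nat 0 0) 2
normal-order step count: 3
already normal: no
first redex: an elimNat iota-redex


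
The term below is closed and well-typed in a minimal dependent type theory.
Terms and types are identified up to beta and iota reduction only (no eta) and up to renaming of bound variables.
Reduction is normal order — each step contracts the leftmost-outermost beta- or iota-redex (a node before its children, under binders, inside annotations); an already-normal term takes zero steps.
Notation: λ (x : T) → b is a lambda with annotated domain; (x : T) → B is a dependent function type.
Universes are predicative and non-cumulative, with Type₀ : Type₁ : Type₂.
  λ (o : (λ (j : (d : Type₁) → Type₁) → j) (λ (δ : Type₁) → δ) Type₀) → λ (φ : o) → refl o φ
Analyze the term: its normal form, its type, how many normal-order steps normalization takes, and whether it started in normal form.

normal form:
  λ (o : Type₀) → λ (j : o) → refl o j
the term's type:
  (o : Type₀) → (j : o) → Eq o j j
steps to reach normal form (normal order): 2
started in normal form: no
first redex: a beta-redex


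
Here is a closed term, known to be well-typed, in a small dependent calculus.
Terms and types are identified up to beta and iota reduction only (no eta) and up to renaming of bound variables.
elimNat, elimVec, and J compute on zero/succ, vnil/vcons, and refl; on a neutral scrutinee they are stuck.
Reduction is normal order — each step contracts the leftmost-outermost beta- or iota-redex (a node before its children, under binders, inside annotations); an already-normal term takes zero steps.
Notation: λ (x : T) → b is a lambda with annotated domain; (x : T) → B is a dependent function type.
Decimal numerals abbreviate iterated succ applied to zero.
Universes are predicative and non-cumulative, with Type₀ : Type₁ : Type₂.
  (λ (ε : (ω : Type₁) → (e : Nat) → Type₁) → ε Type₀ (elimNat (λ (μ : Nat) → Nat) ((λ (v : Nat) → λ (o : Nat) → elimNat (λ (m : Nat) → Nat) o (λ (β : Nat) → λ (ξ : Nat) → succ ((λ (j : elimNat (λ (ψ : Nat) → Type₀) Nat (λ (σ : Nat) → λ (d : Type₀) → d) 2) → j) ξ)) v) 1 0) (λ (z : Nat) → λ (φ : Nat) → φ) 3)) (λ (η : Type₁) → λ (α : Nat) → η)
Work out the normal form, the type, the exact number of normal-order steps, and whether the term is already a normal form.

normal form:
  Type₀
inferred type:
  Type₁
reduction steps (normal order): 3
already normal: no
first contracted redex: a beta-redex


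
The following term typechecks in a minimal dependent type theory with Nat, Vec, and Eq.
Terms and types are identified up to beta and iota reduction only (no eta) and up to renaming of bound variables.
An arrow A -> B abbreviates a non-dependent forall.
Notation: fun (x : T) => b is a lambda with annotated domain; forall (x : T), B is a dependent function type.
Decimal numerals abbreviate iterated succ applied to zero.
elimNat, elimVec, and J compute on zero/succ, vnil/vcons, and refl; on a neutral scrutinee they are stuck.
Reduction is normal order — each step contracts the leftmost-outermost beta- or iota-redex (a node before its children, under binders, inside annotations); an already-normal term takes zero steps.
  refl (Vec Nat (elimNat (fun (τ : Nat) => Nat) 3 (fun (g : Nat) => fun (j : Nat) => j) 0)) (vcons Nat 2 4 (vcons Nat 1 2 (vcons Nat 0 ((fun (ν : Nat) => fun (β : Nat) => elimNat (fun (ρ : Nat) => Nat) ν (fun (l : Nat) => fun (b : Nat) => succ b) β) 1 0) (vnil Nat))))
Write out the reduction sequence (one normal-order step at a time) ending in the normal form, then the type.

reduction (normal order):
  refl (Vec Nat (elimNat (fun (τ : Nat) => Nat) 3 (fun (g : Nat) => fun (j : Nat) => j) 0)) (vcons Nat 2 4 (vcons Nat 1 2 (vcons Nat 0 ((fun (ν : Nat) => fun (β : Nat) => elimNat (fun (ρ : Nat) => Nat) ν (fun (l : Nat) => fun (b : Nat) => succ b) β) 1 0) (vnil Nat))))
  ~> refl (Vec Nat 3) (vcons Nat 2 4 (vcons Nat 1 2 (vcons Nat 0 ((fun (τ : Nat) => fun (g : Nat) => elimNat (fun (j : Nat) => Nat) τ (fun (ν : Nat) => fun (β : Nat) => succ β) g) 1 0) (vnil Nat))))
  ~> refl (Vec Nat 3) (vcons Nat 2 4 (vcons Nat 1 2 (vcons Nat 0 ((fun (τ : Nat) => elimNat (fun (g : Nat) => Nat) 1 (fun (j : Nat) => fun (ν : Nat) => succ ν) τ) 0) (vnil Nat))))
  ~> refl (Vec Nat 3) (vcons Nat 2 4 (vcons Nat 1 2 (vcons Nat 0 (elimNat (fun (τ : Nat) => Nat) 1 (fun (g : Nat) => fun (j : Nat) => succ j) 0) (vnil Nat))))
  ~> refl (Vec Nat 3) (vcons Nat 2 4 (vcons Nat 1 2 (vcons Nat 0 1 (vnil Nat))))
type:
  Eq (Vec Nat 3) (vcons Nat 2 4 (vcons Nat 1 2 (vcons Nat 0 1 (vnil Nat)))) (vcons Nat 2 4 (vcons Nat 1 2 (vcons Nat 0 1 (vnil Nat))))


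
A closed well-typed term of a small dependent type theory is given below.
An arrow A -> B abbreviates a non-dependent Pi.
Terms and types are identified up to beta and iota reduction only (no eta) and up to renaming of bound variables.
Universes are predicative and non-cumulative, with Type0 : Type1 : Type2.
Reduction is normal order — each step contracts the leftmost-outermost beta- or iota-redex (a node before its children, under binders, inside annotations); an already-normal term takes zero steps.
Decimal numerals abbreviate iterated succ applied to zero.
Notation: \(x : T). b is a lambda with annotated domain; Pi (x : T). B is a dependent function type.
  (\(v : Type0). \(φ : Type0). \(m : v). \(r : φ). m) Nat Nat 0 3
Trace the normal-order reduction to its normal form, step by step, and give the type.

normal-order reduction sequence:
  (\(v : Type0). \(φ : Type0). \(m : v). \(r : φ). m) Nat Nat 0 3
  ~> (\(v : Type0). \(φ : Nat). \(m : v). φ) Nat 0 3
  ~> (\(v : Nat). \(φ : Nat). v) 0 3
  ~> (\(v : Nat). 0) 3
  ~> 0
the term's type:
  Nat


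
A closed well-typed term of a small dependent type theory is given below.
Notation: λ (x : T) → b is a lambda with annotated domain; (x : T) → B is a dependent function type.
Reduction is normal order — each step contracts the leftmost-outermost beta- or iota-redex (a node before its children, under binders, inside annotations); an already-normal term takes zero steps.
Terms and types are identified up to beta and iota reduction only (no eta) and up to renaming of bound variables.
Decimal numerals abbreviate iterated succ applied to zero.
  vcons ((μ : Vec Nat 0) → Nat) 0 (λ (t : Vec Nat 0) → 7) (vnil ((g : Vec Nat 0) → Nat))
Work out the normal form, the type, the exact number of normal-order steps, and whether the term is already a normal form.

reduced normal form:
  vcons ((μ : Vec Nat 0) → Nat) 0 (λ (t : Vec Nat 0) → 7) (vnil ((g : Vec Nat 0) → Nat))
inferred type:
  Vec ((μ : Vec Nat 0) → Nat) 1
reduction steps (normal order): 0
term was already normal: yes
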